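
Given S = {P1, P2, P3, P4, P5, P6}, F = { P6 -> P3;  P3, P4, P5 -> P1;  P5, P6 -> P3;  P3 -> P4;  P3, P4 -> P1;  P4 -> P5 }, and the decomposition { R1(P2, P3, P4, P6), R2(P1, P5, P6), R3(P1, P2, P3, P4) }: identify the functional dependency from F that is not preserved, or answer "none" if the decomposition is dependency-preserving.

P4 -> P5

Check P4 → P5: no single fragment contains all of {P4, P5}, and the restricted closure of {P4} across the fragments never reaches {P5}.
P6 → P3 is preserved.
P3, P4, P5 → P1 is preserved.
P5, P6 → P3 is preserved.
P3 → P4 is preserved.
P3, P4 → P1 is preserved.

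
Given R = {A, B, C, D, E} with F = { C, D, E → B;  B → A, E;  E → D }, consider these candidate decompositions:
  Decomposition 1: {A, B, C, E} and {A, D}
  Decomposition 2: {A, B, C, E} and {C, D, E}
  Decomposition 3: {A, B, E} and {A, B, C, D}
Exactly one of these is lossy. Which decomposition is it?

Decomposition 1: common = {A}, closure = {A} → lossy.
Decomposition 2: common = {C, E}, closure = {A, B, C, D, E} → lossless.
Decomposition 3: common = {A, B}, closure = {A, B, D, E} → lossless.

Decomposition 1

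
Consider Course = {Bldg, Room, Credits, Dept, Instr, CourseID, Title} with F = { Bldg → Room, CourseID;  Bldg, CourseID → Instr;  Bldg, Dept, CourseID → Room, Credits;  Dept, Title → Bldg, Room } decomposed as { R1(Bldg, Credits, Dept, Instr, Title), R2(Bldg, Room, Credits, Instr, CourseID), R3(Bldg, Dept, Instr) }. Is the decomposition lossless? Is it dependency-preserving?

lossless and dependency-preserving

Lossless test (chase): Rows 1 and 2 agree on Bldg; apply Bldg→Room, CourseID and equate their Room, CourseID entries. Rows 1 and 3 agree on Bldg; apply Bldg→Room, CourseID and equate their Room, CourseID entries. Rows 1 and 3 agree on Bldg, Dept, CourseID; apply Bldg, Dept, CourseID→Room, Credits and equate their Room, Credits entries. Row 1 is now all distinguished symbols — the join is lossless.
Dependency preservation: Bldg, Dept, CourseID → Room, Credits; Dept, Title → Bldg, Room are not contained in any single fragment, but the restricted closure of each left-hand side across the fragments still reaches the right-hand side; the remaining FDs each lie inside some fragment. All dependencies are preserved.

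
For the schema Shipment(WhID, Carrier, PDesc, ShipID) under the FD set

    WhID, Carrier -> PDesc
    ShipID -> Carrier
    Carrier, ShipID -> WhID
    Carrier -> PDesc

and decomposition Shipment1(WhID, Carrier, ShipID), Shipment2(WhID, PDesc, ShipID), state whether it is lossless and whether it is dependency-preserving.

Lossless test: (WhID, ShipID)⁺ = {WhID, Carrier, PDesc, ShipID}, which contains all of one fragment — lossless.
Dependency preservation: the restricted closure of {WhID, Carrier} across the fragments never reaches {PDesc}, so WhID, Carrier → PDesc cannot be enforced without a join — not preserved.

lossless but not dependency-preserving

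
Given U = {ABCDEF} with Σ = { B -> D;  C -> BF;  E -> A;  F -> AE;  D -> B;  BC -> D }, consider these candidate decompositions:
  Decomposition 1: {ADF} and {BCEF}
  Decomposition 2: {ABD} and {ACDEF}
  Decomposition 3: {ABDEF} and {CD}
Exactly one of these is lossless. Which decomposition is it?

Decomposition 1: common = {F}, closure = {AEF} → lossy.
Decomposition 2: common = {AD}, closure = {ABD} → lossless.
Decomposition 3: common = {D}, closure = {BD} → lossy.

Decomposition 2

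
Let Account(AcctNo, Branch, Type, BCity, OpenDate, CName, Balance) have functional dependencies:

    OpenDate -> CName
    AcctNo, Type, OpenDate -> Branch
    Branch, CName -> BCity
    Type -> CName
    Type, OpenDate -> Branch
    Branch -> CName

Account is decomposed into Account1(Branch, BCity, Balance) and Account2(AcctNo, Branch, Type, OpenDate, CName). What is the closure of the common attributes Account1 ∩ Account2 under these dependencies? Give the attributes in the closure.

Account1 ∩ Account2 = {Branch}.
Branch → CName applies, adding CName
Branch, CName → BCity applies, adding BCity
Closure: {Branch, BCity, CName}.

Branch, BCity, CName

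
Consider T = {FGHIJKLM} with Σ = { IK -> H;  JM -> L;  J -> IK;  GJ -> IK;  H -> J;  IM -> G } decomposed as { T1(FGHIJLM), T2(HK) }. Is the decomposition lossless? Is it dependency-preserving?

lossless but not dependency-preserving

Lossless test: (H)⁺ = {HIJK}, which contains all of one fragment — lossless.
Dependency preservation: the restricted closure of {IK} across the fragments never reaches {H}, so IK → H cannot be enforced without a join — not preserved.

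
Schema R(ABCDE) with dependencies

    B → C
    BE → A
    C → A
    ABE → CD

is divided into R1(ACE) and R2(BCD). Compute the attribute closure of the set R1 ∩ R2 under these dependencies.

AC

R1 ∩ R2 = {C}.
C → A applies, adding A
Closure: {AC}.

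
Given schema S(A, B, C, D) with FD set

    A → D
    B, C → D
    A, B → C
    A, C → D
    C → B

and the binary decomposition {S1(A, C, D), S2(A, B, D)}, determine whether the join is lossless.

Common attributes: S1 ∩ S2 = {A, D}.
No dependency enlarges {A, D}, so (A, D)⁺ = {A, D}.
The closure contains neither all of S1 = {A, C, D} nor all of S2 = {A, B, D}, so the common attributes are not a superkey of either fragment. The join is lossy.

No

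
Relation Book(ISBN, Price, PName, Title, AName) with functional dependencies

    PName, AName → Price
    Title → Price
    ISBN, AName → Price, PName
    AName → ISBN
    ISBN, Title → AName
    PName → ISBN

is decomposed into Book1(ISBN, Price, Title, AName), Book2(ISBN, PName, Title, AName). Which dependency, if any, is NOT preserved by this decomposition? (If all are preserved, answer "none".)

PName, AName → Price: restricted closure across fragments reaches Price.
Title → Price lies within Book1.
ISBN, AName → Price, PName: restricted closure across fragments reaches Price, PName.
AName → ISBN lies within Book1.
ISBN, Title → AName lies within Book1.
PName → ISBN lies within Book2.
Every dependency is enforceable on the fragments, so the decomposition is dependency-preserving.

none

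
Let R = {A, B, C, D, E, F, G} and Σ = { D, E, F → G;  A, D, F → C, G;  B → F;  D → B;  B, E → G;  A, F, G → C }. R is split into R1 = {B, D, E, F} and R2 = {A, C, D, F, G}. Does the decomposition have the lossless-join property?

Common attributes: R1 ∩ R2 = {D, F}.
Closure of {D, F}: D → B applies, adding B. So (D, F)⁺ = {B, D, F}.
The closure contains neither all of R1 = {B, D, E, F} nor all of R2 = {A, C, D, F, G}, so the common attributes are not a superkey of either fragment. The join is lossy.

No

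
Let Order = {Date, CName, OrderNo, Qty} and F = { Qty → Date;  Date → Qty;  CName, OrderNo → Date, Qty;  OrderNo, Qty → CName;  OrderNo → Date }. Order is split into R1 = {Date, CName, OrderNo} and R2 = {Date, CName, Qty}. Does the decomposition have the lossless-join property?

Common attributes: R1 ∩ R2 = {Date, CName}.
Closure of {Date, CName}: Date → Qty applies, adding Qty. So (Date, CName)⁺ = {Date, CName, Qty}.
This closure contains every attribute of R2, so R1 ∩ R2 → R2. The join is lossless.

Yes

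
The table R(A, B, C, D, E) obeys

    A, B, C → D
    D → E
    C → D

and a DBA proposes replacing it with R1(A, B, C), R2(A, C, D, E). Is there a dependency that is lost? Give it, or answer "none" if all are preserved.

A, B, C → D: restricted closure across fragments reaches D.
D → E lies within R2.
C → D lies within R2.
Every dependency is enforceable on the fragments, so the decomposition is dependency-preserving.

none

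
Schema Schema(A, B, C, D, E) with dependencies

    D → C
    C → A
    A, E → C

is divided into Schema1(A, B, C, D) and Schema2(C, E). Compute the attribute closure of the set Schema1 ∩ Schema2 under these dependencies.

Schema1 ∩ Schema2 = {C}.
C → A applies, adding A
Closure: {A, C}.

A, C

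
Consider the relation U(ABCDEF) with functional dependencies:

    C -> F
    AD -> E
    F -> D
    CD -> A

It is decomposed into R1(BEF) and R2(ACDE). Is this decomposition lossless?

Common attributes: R1 ∩ R2 = {E}.
No dependency enlarges {E}, so (E)⁺ = {E}.
The closure contains neither all of R1 = {BEF} nor all of R2 = {ACDE}, so the common attributes are not a superkey of either fragment. The join is lossy.

No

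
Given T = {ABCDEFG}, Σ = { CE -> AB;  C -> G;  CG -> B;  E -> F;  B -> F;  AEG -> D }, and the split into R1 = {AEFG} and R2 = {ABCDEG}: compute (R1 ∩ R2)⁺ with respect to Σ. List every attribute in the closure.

R1 ∩ R2 = {AEG}.
E → F applies, adding F
AEG → D applies, adding D
Closure: {ADEFG}.

ADEFG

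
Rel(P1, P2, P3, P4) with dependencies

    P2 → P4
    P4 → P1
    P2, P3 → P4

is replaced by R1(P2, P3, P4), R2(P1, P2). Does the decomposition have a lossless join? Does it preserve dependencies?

Lossless test: (P2)⁺ = {P1, P2, P4}, which contains all of one fragment — lossless.
Dependency preservation: the restricted closure of {P4} across the fragments never reaches {P1}, so P4 → P1 cannot be enforced without a join — not preserved.

lossless but not dependency-preserving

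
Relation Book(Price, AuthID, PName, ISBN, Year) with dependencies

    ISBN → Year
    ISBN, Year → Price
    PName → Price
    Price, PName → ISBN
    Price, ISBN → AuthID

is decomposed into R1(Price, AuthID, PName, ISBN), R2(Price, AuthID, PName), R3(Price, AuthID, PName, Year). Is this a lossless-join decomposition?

Chase test. Columns are Price, AuthID, PName, ISBN, Year; row i has aⱼ where attribute j ∈ Ri, else bᵢⱼ.
Initial tableau (one row per fragment):
  row 1: a1 a2 a3 a4 b15
  row 2: a1 a2 a3 b24 b25
  row 3: a1 a2 a3 b34 a5
Rows 1 and 2 agree on Price, PName; apply Price, PName→ISBN and equate their ISBN entries.
Rows 1 and 3 agree on Price, PName; apply Price, PName→ISBN and equate their ISBN entries.
Rows 1 and 2 agree on ISBN; apply ISBN→Year and equate their Year entries.
Rows 1 and 3 agree on ISBN; apply ISBN→Year and equate their Year entries.
Row 1 is now all distinguished symbols — the join is lossless.

Yes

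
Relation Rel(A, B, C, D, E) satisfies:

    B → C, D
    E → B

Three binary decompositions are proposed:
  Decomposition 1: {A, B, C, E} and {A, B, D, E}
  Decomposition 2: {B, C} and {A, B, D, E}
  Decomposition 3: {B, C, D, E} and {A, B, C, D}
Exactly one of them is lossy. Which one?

Decomposition 3

Decomposition 1: common = {A, B, E}, closure = {A, B, C, D, E} → lossless.
Decomposition 2: common = {B}, closure = {B, C, D} → lossless.
Decomposition 3: common = {B, C, D}, closure = {B, C, D} → lossy.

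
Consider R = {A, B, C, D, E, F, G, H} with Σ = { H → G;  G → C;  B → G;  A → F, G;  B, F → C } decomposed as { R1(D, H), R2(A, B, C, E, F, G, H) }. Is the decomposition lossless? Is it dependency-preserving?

lossy but dependency-preserving

Lossless test: (H)⁺ = {C, G, H}, which is a superkey of neither fragment — lossy.
Dependency preservation: every FD's attributes lie within a single fragment, so each can be enforced locally — preserved.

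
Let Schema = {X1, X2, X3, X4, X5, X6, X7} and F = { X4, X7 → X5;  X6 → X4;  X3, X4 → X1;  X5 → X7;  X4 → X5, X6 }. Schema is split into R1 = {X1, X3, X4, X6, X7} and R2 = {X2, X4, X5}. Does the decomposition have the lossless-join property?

No

Common attributes: R1 ∩ R2 = {X4}.
Closure of {X4}: X4 → X5, X6 applies, adding X5, X6; X5 → X7 applies, adding X7. So (X4)⁺ = {X4, X5, X6, X7}.
The closure contains neither all of R1 = {X1, X3, X4, X6, X7} nor all of R2 = {X2, X4, X5}, so the common attributes are not a superkey of either fragment. The join is lossy.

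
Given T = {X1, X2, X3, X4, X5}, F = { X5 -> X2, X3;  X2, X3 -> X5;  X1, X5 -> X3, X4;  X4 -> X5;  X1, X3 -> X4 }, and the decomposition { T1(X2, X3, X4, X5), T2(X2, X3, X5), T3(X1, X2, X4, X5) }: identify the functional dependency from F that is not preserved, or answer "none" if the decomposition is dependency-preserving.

X1, X3 -> X4

Check X1, X3 → X4: no single fragment contains all of {X1, X3, X4}, and the restricted closure of {X1, X3} across the fragments never reaches {X4}.
X5 → X2, X3 is preserved.
X2, X3 → X5 is preserved.
X1, X5 → X3, X4 is preserved.
X4 → X5 is preserved.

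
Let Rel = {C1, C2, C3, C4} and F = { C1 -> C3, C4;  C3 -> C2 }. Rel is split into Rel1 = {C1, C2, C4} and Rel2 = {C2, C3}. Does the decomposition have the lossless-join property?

No

Common attributes: Rel1 ∩ Rel2 = {C2}.
No dependency enlarges {C2}, so (C2)⁺ = {C2}.
The closure contains neither all of Rel1 = {C1, C2, C4} nor all of Rel2 = {C2, C3}, so the common attributes are not a superkey of either fragment. The join is lossy.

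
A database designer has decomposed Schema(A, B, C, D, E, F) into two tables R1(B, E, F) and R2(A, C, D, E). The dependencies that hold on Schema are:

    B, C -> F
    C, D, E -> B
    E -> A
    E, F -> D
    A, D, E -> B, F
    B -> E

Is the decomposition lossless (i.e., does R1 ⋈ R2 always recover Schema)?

No

Common attributes: R1 ∩ R2 = {E}.
Closure of {E}: E → A applies, adding A. So (E)⁺ = {A, E}.
The closure contains neither all of R1 = {B, E, F} nor all of R2 = {A, C, D, E}, so the common attributes are not a superkey of either fragment. The join is lossy.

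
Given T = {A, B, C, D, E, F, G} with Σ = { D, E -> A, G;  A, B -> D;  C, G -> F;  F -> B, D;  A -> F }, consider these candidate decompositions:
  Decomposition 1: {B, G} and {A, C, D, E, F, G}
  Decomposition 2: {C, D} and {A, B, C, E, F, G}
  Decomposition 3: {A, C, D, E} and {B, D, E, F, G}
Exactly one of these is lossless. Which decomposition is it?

Decomposition 1: common = {G}, closure = {G} → lossy.
Decomposition 2: common = {C}, closure = {C} → lossy.
Decomposition 3: common = {D, E}, closure = {A, B, D, E, F, G} → lossless.

Decomposition 3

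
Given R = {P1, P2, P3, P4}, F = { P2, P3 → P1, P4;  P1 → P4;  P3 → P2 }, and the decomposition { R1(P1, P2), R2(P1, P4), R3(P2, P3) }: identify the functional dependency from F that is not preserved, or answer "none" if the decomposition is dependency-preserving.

P2, P3 → P1, P4

Check P2, P3 → P1, P4: no single fragment contains all of {P1, P2, P3, P4}, and the restricted closure of {P2, P3} across the fragments never reaches {P1, P4}.
P1 → P4 is preserved.
P3 → P2 is preserved.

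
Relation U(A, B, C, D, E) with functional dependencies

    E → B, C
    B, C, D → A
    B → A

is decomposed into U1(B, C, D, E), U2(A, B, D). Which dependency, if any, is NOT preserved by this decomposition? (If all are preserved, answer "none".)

none

E → B, C lies within U1.
B, C, D → A: restricted closure across fragments reaches A.
B → A lies within U2.
Every dependency is enforceable on the fragments, so the decomposition is dependency-preserving.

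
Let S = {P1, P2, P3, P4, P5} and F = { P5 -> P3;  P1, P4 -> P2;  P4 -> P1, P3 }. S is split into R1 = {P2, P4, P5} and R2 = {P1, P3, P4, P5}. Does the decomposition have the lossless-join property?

Yes

Common attributes: R1 ∩ R2 = {P4, P5}.
Closure of {P4, P5}: P5 → P3 applies, adding P3; P4 → P1, P3 applies, adding P1; P1, P4 → P2 applies, adding P2. So (P4, P5)⁺ = {P1, P2, P3, P4, P5}.
This closure contains every attribute of R1, so R1 ∩ R2 → R1. The join is lossless.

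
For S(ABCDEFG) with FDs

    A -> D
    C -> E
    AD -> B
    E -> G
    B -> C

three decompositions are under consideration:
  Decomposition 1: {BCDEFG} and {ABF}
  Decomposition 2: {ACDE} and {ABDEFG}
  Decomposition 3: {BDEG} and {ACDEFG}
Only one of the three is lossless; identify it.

Decomposition 1: common = {BF}, closure = {BCEFG} → lossy.
Decomposition 2: common = {ADE}, closure = {ABCDEG} → lossless.
Decomposition 3: common = {DEG}, closure = {DEG} → lossy.

Decomposition 2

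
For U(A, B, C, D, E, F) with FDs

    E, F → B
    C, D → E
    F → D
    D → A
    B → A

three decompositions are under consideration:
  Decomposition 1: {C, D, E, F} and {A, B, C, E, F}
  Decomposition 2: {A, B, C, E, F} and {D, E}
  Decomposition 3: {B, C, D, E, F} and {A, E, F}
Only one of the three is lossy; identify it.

Decomposition 1: common = {C, E, F}, closure = {A, B, C, D, E, F} → lossless.
Decomposition 2: common = {E}, closure = {E} → lossy.
Decomposition 3: common = {E, F}, closure = {A, B, D, E, F} → lossless.

Decomposition 2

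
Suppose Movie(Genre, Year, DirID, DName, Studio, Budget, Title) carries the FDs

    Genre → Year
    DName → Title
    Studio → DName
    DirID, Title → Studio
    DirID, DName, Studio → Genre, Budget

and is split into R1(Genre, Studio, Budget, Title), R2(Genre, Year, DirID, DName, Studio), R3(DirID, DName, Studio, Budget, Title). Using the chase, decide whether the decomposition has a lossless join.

Chase test. Columns are Genre, Year, DirID, DName, Studio, Budget, Title; row i has aⱼ where attribute j ∈ Ri, else bᵢⱼ.
Initial tableau (one row per fragment):
  row 1: a1 b12 b13 b14 a5 a6 a7
  row 2: a1 a2 a3 a4 a5 b26 b27
  row 3: b31 b32 a3 a4 a5 a6 a7
Rows 1 and 2 agree on Genre; apply Genre→Year and equate their Year entries.
Rows 2 and 3 agree on DName; apply DName→Title and equate their Title entries.
Rows 1 and 2 agree on Studio; apply Studio→DName and equate their DName entries.
Rows 2 and 3 agree on DirID, DName, Studio; apply DirID, DName, Studio→Genre, Budget and equate their Genre, Budget entries.
Rows 1 and 3 agree on Genre; apply Genre→Year and equate their Year entries.
Row 2 is now all distinguished symbols — the join is lossless.

Yes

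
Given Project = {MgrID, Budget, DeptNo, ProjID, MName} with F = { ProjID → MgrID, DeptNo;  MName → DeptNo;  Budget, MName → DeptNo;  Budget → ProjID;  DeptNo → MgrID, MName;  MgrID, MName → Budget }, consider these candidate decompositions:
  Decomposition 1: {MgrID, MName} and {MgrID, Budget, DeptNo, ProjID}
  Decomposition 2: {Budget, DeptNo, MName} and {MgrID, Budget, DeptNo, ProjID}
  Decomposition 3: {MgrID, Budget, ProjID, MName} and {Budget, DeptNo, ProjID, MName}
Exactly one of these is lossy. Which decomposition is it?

Decomposition 1: common = {MgrID}, closure = {MgrID} → lossy.
Decomposition 2: common = {Budget, DeptNo}, closure = {MgrID, Budget, DeptNo, ProjID, MName} → lossless.
Decomposition 3: common = {Budget, ProjID, MName}, closure = {MgrID, Budget, DeptNo, ProjID, MName} → lossless.

Decomposition 1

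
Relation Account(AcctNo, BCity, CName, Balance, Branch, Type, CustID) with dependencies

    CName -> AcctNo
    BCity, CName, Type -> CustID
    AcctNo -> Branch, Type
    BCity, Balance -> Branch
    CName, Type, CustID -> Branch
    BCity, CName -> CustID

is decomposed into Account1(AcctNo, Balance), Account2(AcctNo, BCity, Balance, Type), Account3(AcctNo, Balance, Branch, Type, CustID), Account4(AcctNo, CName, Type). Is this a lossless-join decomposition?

Chase test. Columns are AcctNo, BCity, CName, Balance, Branch, Type, CustID; row i has aⱼ where attribute j ∈ Accounti, else bᵢⱼ.
Initial tableau (one row per fragment):
  row 1: a1 b12 b13 a4 b15 b16 b17
  row 2: a1 a2 b23 a4 b25 a6 b27
  row 3: a1 b32 b33 a4 a5 a6 a7
  row 4: a1 b42 a3 b44 b45 a6 b47
Rows 1 and 2 agree on AcctNo; apply AcctNo→Branch, Type and equate their Branch, Type entries.
Rows 1 and 3 agree on AcctNo; apply AcctNo→Branch, Type and equate their Branch, Type entries.
Rows 1 and 4 agree on AcctNo; apply AcctNo→Branch, Type and equate their Branch, Type entries.
No row becomes fully distinguished — the join is lossy.

No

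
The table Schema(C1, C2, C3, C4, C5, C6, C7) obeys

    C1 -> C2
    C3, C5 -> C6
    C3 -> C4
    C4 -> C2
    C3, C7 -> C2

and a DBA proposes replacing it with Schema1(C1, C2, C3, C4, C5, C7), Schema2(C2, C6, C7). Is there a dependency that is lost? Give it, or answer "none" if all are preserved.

Check C3, C5 → C6: no single fragment contains all of {C3, C5, C6}, and the restricted closure of {C3, C5} across the fragments never reaches {C6}.
C1 → C2 is preserved.
C3 → C4 is preserved.
C4 → C2 is preserved.
C3, C7 → C2 is preserved.

C3, C5 -> C6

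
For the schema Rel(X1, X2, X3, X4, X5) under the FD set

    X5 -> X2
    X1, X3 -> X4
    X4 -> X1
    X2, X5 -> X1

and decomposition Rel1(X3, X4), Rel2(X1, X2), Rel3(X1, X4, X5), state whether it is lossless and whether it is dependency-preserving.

Lossless test (chase): Rows 1 and 3 agree on X4; apply X4→X1 and equate their X1 entries. No row becomes fully distinguished — the join is lossy.
Dependency preservation: the restricted closure of {X5} across the fragments never reaches {X2}, so X5 → X2 cannot be enforced without a join — not preserved.

lossy and not dependency-preserving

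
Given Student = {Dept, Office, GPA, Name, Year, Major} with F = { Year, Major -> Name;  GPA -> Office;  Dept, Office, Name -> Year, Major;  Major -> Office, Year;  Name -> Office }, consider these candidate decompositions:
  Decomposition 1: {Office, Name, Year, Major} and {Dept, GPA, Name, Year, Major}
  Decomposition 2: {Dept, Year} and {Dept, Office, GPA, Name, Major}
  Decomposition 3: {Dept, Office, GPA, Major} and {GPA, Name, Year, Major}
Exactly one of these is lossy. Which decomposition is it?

Decomposition 1: common = {Name, Year, Major}, closure = {Office, Name, Year, Major} → lossless.
Decomposition 2: common = {Dept}, closure = {Dept} → lossy.
Decomposition 3: common = {GPA, Major}, closure = {Office, GPA, Name, Year, Major} → lossless.

Decomposition 2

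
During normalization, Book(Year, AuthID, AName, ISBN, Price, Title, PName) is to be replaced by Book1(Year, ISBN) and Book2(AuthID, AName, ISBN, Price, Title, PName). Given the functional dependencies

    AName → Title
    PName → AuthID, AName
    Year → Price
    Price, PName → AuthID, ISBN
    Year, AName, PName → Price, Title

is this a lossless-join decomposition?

No

Common attributes: Book1 ∩ Book2 = {ISBN}.
No dependency enlarges {ISBN}, so (ISBN)⁺ = {ISBN}.
The closure contains neither all of Book1 = {Year, ISBN} nor all of Book2 = {AuthID, AName, ISBN, Price, Title, PName}, so the common attributes are not a superkey of either fragment. The join is lossy.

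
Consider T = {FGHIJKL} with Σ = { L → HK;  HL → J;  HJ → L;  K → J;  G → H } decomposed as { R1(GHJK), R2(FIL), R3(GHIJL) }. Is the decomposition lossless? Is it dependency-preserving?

Lossless test (chase): Rows 2 and 3 agree on L; apply L→HK and equate their HK entries. Rows 2 and 3 agree on HL; apply HL→J and equate their J entries. Rows 1 and 2 agree on HJ; apply HJ→L and equate their L entries. Rows 1 and 2 agree on L; apply L→HK and equate their HK entries. No row becomes fully distinguished — the join is lossy.
Dependency preservation: L → HK is not contained in any single fragment, but the restricted closure of its left-hand side across the fragments still reaches the right-hand side; the remaining FDs each lie inside some fragment. All dependencies are preserved.

lossy but dependency-preserving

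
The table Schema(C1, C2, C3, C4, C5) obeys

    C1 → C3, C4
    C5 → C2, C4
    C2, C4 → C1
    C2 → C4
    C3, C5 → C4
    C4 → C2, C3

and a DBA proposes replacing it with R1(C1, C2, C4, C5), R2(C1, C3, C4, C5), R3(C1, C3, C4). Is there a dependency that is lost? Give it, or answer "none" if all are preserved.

none

C1 → C3, C4 lies within R2.
C5 → C2, C4 lies within R1.
C2, C4 → C1 lies within R1.
C2 → C4 lies within R1.
C3, C5 → C4 lies within R2.
C4 → C2, C3: restricted closure across fragments reaches C2, C3.
Every dependency is enforceable on the fragments, so the decomposition is dependency-preserving.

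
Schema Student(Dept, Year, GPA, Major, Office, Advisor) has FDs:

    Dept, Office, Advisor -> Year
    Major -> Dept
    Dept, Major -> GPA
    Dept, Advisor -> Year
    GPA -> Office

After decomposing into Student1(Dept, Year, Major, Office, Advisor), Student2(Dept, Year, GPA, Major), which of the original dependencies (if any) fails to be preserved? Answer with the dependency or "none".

Check GPA → Office: no single fragment contains all of {GPA, Office}, and the restricted closure of {GPA} across the fragments never reaches {Office}.
Dept, Office, Advisor → Year is preserved.
Major → Dept is preserved.
Dept, Major → GPA is preserved.
Dept, Advisor → Year is preserved.

GPA -> Office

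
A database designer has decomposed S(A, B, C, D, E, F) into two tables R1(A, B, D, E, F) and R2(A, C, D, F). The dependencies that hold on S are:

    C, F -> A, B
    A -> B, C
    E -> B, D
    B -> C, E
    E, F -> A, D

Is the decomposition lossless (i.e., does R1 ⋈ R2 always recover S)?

Yes

Common attributes: R1 ∩ R2 = {A, D, F}.
Closure of {A, D, F}: A → B, C applies, adding B, C; B → C, E applies, adding E. So (A, D, F)⁺ = {A, B, C, D, E, F}.
This closure contains every attribute of R1, so R1 ∩ R2 → R1. The join is lossless.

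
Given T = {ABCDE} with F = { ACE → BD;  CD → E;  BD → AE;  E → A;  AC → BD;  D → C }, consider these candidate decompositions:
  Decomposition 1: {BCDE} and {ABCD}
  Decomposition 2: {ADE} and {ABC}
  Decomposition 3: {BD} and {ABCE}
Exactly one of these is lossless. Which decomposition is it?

Decomposition 1

Decomposition 1: common = {BCD}, closure = {ABCDE} → lossless.
Decomposition 2: common = {A}, closure = {A} → lossy.
Decomposition 3: common = {B}, closure = {B} → lossy.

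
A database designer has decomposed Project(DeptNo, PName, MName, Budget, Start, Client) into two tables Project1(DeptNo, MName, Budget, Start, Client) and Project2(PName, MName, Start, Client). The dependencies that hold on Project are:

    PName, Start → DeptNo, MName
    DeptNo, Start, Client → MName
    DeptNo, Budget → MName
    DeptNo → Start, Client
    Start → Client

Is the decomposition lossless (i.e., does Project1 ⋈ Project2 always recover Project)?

No

Common attributes: Project1 ∩ Project2 = {MName, Start, Client}.
No dependency enlarges {MName, Start, Client}, so (MName, Start, Client)⁺ = {MName, Start, Client}.
The closure contains neither all of Project1 = {DeptNo, MName, Budget, Start, Client} nor all of Project2 = {PName, MName, Start, Client}, so the common attributes are not a superkey of either fragment. The join is lossy.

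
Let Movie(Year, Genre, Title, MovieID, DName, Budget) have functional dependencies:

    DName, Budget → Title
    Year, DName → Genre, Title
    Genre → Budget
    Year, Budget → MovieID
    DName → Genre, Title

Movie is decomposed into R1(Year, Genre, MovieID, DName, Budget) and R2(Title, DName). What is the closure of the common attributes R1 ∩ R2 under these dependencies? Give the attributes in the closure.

Genre, Title, DName, Budget

R1 ∩ R2 = {DName}.
DName → Genre, Title applies, adding Genre, Title
Genre → Budget applies, adding Budget
Closure: {Genre, Title, DName, Budget}.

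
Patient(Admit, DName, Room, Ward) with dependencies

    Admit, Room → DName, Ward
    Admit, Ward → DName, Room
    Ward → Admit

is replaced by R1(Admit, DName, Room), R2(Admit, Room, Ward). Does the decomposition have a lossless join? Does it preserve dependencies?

lossless and dependency-preserving

Lossless test: (Admit, Room)⁺ = {Admit, DName, Room, Ward}, which contains all of one fragment — lossless.
Dependency preservation: Admit, Room → DName, Ward; Admit, Ward → DName, Room are not contained in any single fragment, but the restricted closure of each left-hand side across the fragments still reaches the right-hand side; the remaining FDs each lie inside some fragment. All dependencies are preserved.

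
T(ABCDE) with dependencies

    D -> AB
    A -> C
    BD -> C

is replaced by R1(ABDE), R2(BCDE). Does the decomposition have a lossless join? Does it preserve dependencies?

Lossless test: (BDE)⁺ = {ABCDE}, which contains all of one fragment — lossless.
Dependency preservation: the restricted closure of {A} across the fragments never reaches {C}, so A → C cannot be enforced without a join — not preserved.

lossless but not dependency-preserving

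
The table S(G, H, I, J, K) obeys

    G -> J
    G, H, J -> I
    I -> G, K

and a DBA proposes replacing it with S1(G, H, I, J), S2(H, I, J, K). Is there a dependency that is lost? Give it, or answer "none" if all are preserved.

none

G → J lies within S1.
G, H, J → I lies within S1.
I → G, K: restricted closure across fragments reaches G, K.
Every dependency is enforceable on the fragments, so the decomposition is dependency-preserving.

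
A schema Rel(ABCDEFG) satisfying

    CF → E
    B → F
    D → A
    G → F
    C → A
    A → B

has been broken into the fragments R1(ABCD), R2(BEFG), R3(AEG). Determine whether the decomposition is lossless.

No

Chase test. Columns are ABCDEFG; row i has aⱼ where attribute j ∈ Ri, else bᵢⱼ.
Initial tableau (one row per fragment):
  row 1: a1 a2 a3 a4 b15 b16 b17
  row 2: b21 a2 b23 b24 a5 a6 a7
  row 3: a1 b32 b33 b34 a5 b36 a7
Rows 1 and 2 agree on B; apply B→F and equate their F entries.
Rows 2 and 3 agree on G; apply G→F and equate their F entries.
Rows 1 and 3 agree on A; apply A→B and equate their B entries.
No row becomes fully distinguished — the join is lossy.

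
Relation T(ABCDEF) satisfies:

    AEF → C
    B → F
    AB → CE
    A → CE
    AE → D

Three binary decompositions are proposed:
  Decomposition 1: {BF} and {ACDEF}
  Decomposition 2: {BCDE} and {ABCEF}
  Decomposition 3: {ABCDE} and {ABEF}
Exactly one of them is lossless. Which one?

Decomposition 1: common = {F}, closure = {F} → lossy.
Decomposition 2: common = {BCE}, closure = {BCEF} → lossy.
Decomposition 3: common = {ABE}, closure = {ABCDEF} → lossless.

Decomposition 3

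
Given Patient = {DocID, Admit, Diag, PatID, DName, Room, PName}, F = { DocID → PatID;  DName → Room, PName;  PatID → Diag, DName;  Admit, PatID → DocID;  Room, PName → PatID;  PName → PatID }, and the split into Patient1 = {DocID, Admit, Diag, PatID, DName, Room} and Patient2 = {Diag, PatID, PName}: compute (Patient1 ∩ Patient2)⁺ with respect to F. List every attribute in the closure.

Patient1 ∩ Patient2 = {Diag, PatID}.
PatID → Diag, DName applies, adding DName
DName → Room, PName applies, adding Room, PName
Closure: {Diag, PatID, DName, Room, PName}.

Diag, PatID, DName, Room, PName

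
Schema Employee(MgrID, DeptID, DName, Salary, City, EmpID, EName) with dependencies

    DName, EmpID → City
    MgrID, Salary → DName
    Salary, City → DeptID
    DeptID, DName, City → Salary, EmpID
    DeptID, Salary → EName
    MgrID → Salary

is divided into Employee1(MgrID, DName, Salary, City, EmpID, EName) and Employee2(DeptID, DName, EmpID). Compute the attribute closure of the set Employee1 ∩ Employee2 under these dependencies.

DName, City, EmpID

Employee1 ∩ Employee2 = {DName, EmpID}.
DName, EmpID → City applies, adding City
Closure: {DName, City, EmpID}.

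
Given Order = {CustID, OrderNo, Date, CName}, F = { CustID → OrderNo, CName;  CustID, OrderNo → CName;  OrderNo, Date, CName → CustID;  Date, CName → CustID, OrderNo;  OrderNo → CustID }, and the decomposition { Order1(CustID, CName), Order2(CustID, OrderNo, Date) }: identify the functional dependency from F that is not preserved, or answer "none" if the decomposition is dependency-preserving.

Check Date, CName → CustID, OrderNo: no single fragment contains all of {CustID, OrderNo, Date, CName}, and the restricted closure of {Date, CName} across the fragments never reaches {CustID, OrderNo}.
CustID → OrderNo, CName is preserved.
CustID, OrderNo → CName is preserved.
OrderNo, Date, CName → CustID is preserved.
OrderNo → CustID is preserved.

Date, CName → CustID, OrderNo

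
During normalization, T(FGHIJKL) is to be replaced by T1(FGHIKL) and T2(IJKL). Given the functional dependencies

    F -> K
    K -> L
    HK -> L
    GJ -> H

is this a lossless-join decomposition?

Common attributes: T1 ∩ T2 = {IKL}.
No dependency enlarges {IKL}, so (IKL)⁺ = {IKL}.
The closure contains neither all of T1 = {FGHIKL} nor all of T2 = {IJKL}, so the common attributes are not a superkey of either fragment. The join is lossy.

No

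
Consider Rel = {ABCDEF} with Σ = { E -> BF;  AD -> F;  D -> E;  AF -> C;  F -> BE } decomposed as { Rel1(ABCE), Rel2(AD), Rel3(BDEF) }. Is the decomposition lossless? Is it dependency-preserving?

lossless and dependency-preserving

Lossless test (chase): Rows 1 and 3 agree on E; apply E→BF and equate their BF entries. Rows 2 and 3 agree on D; apply D→E and equate their E entries. Rows 1 and 2 agree on E; apply E→BF and equate their BF entries. Rows 1 and 2 agree on AF; apply AF→C and equate their C entries. Row 2 is now all distinguished symbols — the join is lossless.
Dependency preservation: AD → F; AF → C are not contained in any single fragment, but the restricted closure of each left-hand side across the fragments still reaches the right-hand side; the remaining FDs each lie inside some fragment. All dependencies are preserved.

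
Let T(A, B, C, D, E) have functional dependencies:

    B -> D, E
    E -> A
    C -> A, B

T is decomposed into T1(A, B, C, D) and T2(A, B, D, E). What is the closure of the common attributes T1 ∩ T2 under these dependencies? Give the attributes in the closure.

A, B, D, E

T1 ∩ T2 = {A, B, D}.
B → D, E applies, adding E
Closure: {A, B, D, E}.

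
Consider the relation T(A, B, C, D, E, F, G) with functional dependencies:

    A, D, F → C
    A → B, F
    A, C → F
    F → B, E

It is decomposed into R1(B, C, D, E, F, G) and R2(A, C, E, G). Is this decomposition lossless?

No

Common attributes: R1 ∩ R2 = {C, E, G}.
No dependency enlarges {C, E, G}, so (C, E, G)⁺ = {C, E, G}.
The closure contains neither all of R1 = {B, C, D, E, F, G} nor all of R2 = {A, C, E, G}, so the common attributes are not a superkey of either fragment. The join is lossy.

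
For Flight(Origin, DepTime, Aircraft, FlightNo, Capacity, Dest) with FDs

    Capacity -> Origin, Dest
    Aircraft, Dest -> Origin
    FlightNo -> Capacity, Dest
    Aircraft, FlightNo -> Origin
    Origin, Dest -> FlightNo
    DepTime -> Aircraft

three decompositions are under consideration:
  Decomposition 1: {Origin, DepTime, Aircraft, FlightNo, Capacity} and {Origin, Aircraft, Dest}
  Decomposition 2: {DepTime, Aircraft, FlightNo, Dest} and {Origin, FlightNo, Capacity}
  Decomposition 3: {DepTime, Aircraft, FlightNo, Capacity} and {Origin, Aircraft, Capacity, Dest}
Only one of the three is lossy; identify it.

Decomposition 1

Decomposition 1: common = {Origin, Aircraft}, closure = {Origin, Aircraft} → lossy.
Decomposition 2: common = {FlightNo}, closure = {Origin, FlightNo, Capacity, Dest} → lossless.
Decomposition 3: common = {Aircraft, Capacity}, closure = {Origin, Aircraft, FlightNo, Capacity, Dest} → lossless.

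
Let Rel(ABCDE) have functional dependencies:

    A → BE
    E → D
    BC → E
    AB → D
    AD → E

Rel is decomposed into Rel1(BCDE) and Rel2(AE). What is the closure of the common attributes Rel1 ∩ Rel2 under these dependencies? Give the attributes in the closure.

Rel1 ∩ Rel2 = {E}.
E → D applies, adding D
Closure: {DE}.

DE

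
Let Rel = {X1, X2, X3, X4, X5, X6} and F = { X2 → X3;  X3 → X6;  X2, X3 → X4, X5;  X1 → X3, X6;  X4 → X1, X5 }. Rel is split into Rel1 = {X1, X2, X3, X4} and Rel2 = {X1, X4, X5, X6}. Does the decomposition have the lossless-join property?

Yes

Common attributes: Rel1 ∩ Rel2 = {X1, X4}.
Closure of {X1, X4}: X1 → X3, X6 applies, adding X3, X6; X4 → X1, X5 applies, adding X5. So (X1, X4)⁺ = {X1, X3, X4, X5, X6}.
This closure contains every attribute of Rel2, so Rel1 ∩ Rel2 → Rel2. The join is lossless.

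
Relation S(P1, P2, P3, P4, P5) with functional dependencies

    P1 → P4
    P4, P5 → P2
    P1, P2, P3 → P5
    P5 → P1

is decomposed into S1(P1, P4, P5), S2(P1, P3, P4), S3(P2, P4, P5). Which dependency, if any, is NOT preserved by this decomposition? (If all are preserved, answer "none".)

P1, P2, P3 → P5

Check P1, P2, P3 → P5: no single fragment contains all of {P1, P2, P3, P5}, and the restricted closure of {P1, P2, P3} across the fragments never reaches {P5}.
P1 → P4 is preserved.
P4, P5 → P2 is preserved.
P5 → P1 is preserved.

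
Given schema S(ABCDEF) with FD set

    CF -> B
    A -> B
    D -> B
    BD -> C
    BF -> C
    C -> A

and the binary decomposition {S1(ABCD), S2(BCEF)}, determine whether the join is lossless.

Common attributes: S1 ∩ S2 = {BC}.
Closure of {BC}: C → A applies, adding A. So (BC)⁺ = {ABC}.
The closure contains neither all of S1 = {ABCD} nor all of S2 = {BCEF}, so the common attributes are not a superkey of either fragment. The join is lossy.

No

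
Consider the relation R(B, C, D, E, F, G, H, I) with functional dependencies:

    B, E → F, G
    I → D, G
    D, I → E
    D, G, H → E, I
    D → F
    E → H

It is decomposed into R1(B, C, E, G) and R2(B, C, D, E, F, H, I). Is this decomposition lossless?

Yes

Common attributes: R1 ∩ R2 = {B, C, E}.
Closure of {B, C, E}: B, E → F, G applies, adding F, G; E → H applies, adding H. So (B, C, E)⁺ = {B, C, E, F, G, H}.
This closure contains every attribute of R1, so R1 ∩ R2 → R1. The join is lossless.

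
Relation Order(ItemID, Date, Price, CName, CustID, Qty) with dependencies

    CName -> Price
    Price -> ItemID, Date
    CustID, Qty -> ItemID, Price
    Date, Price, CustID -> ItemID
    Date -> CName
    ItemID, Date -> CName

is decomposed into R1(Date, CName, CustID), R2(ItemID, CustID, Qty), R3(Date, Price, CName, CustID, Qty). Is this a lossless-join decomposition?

Yes

Chase test. Columns are ItemID, Date, Price, CName, CustID, Qty; row i has aⱼ where attribute j ∈ Ri, else bᵢⱼ.
Initial tableau (one row per fragment):
  row 1: b11 a2 b13 a4 a5 b16
  row 2: a1 b22 b23 b24 a5 a6
  row 3: b31 a2 a3 a4 a5 a6
Rows 1 and 3 agree on CName; apply CName→Price and equate their Price entries.
Rows 1 and 3 agree on Price; apply Price→ItemID, Date and equate their ItemID, Date entries.
Rows 2 and 3 agree on CustID, Qty; apply CustID, Qty→ItemID, Price and equate their ItemID, Price entries.
Rows 1 and 2 agree on Price; apply Price→ItemID, Date and equate their ItemID, Date entries.
Rows 1 and 2 agree on Date; apply Date→CName and equate their CName entries.
Row 2 is now all distinguished symbols — the join is lossless.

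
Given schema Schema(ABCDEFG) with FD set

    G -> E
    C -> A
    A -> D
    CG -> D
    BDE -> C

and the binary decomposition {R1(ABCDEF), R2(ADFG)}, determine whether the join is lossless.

Common attributes: R1 ∩ R2 = {ADF}.
No dependency enlarges {ADF}, so (ADF)⁺ = {ADF}.
The closure contains neither all of R1 = {ABCDEF} nor all of R2 = {ADFG}, so the common attributes are not a superkey of either fragment. The join is lossy.

No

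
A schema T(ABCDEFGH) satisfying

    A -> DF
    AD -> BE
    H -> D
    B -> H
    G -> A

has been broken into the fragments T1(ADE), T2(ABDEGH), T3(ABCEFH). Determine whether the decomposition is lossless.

Chase test. Columns are ABCDEFGH; row i has aⱼ where attribute j ∈ Ti, else bᵢⱼ.
Initial tableau (one row per fragment):
  row 1: a1 b12 b13 a4 a5 b16 b17 b18
  row 2: a1 a2 b23 a4 a5 b26 a7 a8
  row 3: a1 a2 a3 b34 a5 a6 b37 a8
Rows 1 and 2 agree on A; apply A→DF and equate their DF entries.
Rows 1 and 3 agree on A; apply A→DF and equate their DF entries.
Rows 1 and 2 agree on AD; apply AD→BE and equate their BE entries.
Rows 1 and 2 agree on B; apply B→H and equate their H entries.
No row becomes fully distinguished — the join is lossy.

No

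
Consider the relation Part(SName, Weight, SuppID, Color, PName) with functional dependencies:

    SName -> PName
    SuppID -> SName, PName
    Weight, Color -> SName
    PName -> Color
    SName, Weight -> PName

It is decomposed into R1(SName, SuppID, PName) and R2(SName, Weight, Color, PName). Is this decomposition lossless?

No

Common attributes: R1 ∩ R2 = {SName, PName}.
Closure of {SName, PName}: PName → Color applies, adding Color. So (SName, PName)⁺ = {SName, Color, PName}.
The closure contains neither all of R1 = {SName, SuppID, PName} nor all of R2 = {SName, Weight, Color, PName}, so the common attributes are not a superkey of either fragment. The join is lossy.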